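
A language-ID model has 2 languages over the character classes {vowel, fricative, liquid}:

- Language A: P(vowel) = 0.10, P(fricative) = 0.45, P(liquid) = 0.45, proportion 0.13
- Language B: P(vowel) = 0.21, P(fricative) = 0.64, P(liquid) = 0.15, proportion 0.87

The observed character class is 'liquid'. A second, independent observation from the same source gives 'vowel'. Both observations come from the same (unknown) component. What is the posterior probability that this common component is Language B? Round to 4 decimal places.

The responsibility of component k is P(Z=k) f_k(x) divided by Σ_j P(Z=j) f_j(x).
Since both observations come from the same component, the likelihood for component k is f_k(x₁)·f_k(x₂).
  f_A = [P(liquid | comp) = 0.45] × [0.1] = 0.045
  f_B = [P(liquid | comp) = 0.15] × [0.21] = 0.0315
Unnormalised posteriors:
  P(Z=A)·f_A = 0.13 × 0.045 = 0.00585
  P(Z=B)·f_B = 0.87 × 0.0315 = 0.027405
Sum: 0.00585 + 0.027405 = 0.033255
Responsibility of Language B: 0.027405 / 0.033255 ≈ 0.8241

0.8241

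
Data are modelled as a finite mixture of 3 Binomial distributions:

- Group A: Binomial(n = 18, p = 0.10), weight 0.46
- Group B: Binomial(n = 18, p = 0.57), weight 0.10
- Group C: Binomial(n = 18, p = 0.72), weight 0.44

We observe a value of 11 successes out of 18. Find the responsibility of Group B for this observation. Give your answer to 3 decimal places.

0.260

By Bayes' theorem, P(k | x) = π_k f_k(x) / Σ_j π_j f_j(x).
Binomial probabilities:
  p_A = C(18,11)·0.10^11·0.90^7 = 31824·1e-11·0.478297 = 1.52213e-07
  p_B = C(18,11)·0.57^11·0.43^7 = 31824·0.00206359·0.00271819 = 0.178508
  p_C = C(18,11)·0.72^11·0.28^7 = 31824·0.0269561·0.000134929 = 0.115749
Unnormalised posteriors:
  π_A·p_A = 0.46 × 1.52213e-07 = 7.00181e-08
  π_B·p_B = 0.10 × 0.178508 = 0.0178508
  π_C·p_C = 0.44 × 0.115749 = 0.0509297
Denominator: 7.00181e-08 + 0.0178508 + 0.0509297 = 0.0687806
P(Group B | the observation) ≈ 0.260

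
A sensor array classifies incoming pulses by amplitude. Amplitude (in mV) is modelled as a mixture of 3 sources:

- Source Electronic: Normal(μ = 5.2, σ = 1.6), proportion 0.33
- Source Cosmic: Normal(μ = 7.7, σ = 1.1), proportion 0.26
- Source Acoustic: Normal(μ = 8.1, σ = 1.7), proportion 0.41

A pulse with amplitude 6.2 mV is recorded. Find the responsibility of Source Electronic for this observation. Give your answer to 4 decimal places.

0.4327

Posterior ∝ prior × likelihood, so P(k | x) ∝ π_k f_k(x); normalise over all components.
Normal densities:
  f_Electronic = (1/(1.6·√(2π)))·exp(−(6.2−5.2)²/(2·1.6²)) = 0.249339·exp(-0.19531) = 0.205101
  f_Cosmic = (1/(1.1·√(2π)))·exp(−(6.2−7.7)²/(2·1.1²)) = 0.362675·exp(-0.92975) = 0.14313
  f_Acoustic = (1/(1.7·√(2π)))·exp(−(6.2−8.1)²/(2·1.7²)) = 0.234672·exp(-0.62457) = 0.125665
Unnormalised posteriors:
  π_Electronic·f_Electronic = 0.33 × 0.205101 = 0.0676832
  π_Cosmic·f_Cosmic = 0.26 × 0.14313 = 0.0372138
  π_Acoustic·f_Acoustic = 0.41 × 0.125665 = 0.0515227
Denominator: 0.0676832 + 0.0372138 + 0.0515227 = 0.15642
P(Source Electronic | x) = 0.0676832 / 0.15642 ≈ 0.4327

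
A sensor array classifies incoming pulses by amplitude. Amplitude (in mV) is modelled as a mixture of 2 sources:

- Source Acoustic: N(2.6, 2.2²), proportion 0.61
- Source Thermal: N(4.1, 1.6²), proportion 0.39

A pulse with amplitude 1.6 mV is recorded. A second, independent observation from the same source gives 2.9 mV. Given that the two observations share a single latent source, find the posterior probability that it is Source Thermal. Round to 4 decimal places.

Posterior ∝ prior × likelihood, so P(k | x) ∝ π_k f_k(x); normalise over all components.
Since both observations come from the same component, the likelihood for component k is f_k(x₁)·f_k(x₂).
  L_Acoustic = [0.163539] × [0.179659] = 0.0293814
  L_Thermal = [0.0735606] × [0.188211] = 0.0138449
Multiply by the mixture weights:
  π_Acoustic·L_Acoustic = 0.61 × 0.0293814 = 0.0179226
  π_Thermal·L_Thermal = 0.39 × 0.0138449 = 0.00539952
Sum: 0.0179226 + 0.00539952 = 0.0233221
Responsibility of Source Thermal: 0.00539952 / 0.0233221 ≈ 0.2315

0.2315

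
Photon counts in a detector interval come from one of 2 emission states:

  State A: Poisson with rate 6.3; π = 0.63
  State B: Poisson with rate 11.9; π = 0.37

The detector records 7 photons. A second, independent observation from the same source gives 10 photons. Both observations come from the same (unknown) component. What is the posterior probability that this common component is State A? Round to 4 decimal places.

0.7151

The responsibility of component k is π_k f_k(x) divided by Σ_j π_j f_j(x).
Since both observations come from the same component, the likelihood for component k is f_k(x₁)·f_k(x₂).
  f_A = [e^(−6.3)·6.3^7/7! = 0.143515] × [0.0498411] = 0.00715295
  f_B = [e^(−11.9)·11.9^7/7! = 0.0455296] × [0.106562] = 0.00485172
Prior × likelihood for each component:
  π_A·f_A = 0.63 × 0.00715295 = 0.00450636
  π_B·f_B = 0.37 × 0.00485172 = 0.00179514
Sum: 0.00450636 + 0.00179514 = 0.0063015
So the posterior for State A is 0.00450636 / 0.0063015 ≈ 0.7151.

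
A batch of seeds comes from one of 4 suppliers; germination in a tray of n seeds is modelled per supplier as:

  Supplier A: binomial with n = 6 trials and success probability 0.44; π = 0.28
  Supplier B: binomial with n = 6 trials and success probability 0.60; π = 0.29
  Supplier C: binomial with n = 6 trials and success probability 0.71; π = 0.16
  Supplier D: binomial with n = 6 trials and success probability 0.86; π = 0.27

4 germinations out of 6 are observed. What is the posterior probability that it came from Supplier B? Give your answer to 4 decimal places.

By Bayes' theorem, P(k | x) = P(Z=k) f_k(x) / Σ_j P(Z=j) f_j(x).
Binomial probabilities:
  f_A = 0.17631
  f_B = 0.31104
  f_C = 0.320568
  f_D = 0.16082
Multiply by the mixture weights:
  P(Z=A)·f_A = 0.28 × 0.17631 = 0.0493669
  P(Z=B)·f_B = 0.29 × 0.31104 = 0.0902016
  P(Z=C)·f_C = 0.16 × 0.320568 = 0.0512909
  P(Z=D)·f_D = 0.27 × 0.16082 = 0.0434215
Normaliser: 0.0493669 + 0.0902016 + 0.0512909 + 0.0434215 = 0.234281
P(Supplier B | the observation) = 0.0902016 / 0.234281 ≈ 0.3850

0.3850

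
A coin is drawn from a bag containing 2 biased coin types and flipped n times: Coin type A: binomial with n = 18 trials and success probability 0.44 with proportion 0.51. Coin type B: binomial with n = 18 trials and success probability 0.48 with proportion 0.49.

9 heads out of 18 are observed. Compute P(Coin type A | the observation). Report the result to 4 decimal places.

Apply Bayes' rule: the posterior for each component is proportional to its prior times its likelihood at x.
Binomial probabilities:
  p_A = C(18,9)·0.44^9·0.56^9 = 48620·0.000618122·0.00541617 = 0.162773
  p_B = C(18,9)·0.48^9·0.52^9 = 48620·0.00135261·0.00277991 = 0.182817
Weight by the priors:
  π_A·p_A = 0.51 × 0.162773 = 0.083014
  π_B·p_B = 0.49 × 0.182817 = 0.0895802
Marginal: 0.083014 + 0.0895802 = 0.172594
So the posterior for Coin type A is 0.083014 / 0.172594 ≈ 0.4810.

0.4810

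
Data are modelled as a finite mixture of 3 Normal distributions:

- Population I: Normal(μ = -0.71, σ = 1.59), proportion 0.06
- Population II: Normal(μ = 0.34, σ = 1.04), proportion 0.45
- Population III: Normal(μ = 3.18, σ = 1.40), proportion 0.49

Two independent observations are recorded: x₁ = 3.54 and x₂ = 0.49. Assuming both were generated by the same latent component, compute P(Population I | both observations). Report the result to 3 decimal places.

0.012

Apply Bayes' rule: the posterior for each component is proportional to its prior times its likelihood at x.
Since both observations come from the same component, the likelihood for component k is f_k(x₁)·f_k(x₂).
  p_I = [0.00704794] × [0.188724] = 0.00133011
  p_II = [0.00337322] × [0.379629] = 0.00128057
  p_III = [0.275692] × [0.0449882] = 0.0124029
Multiply by the mixture weights:
  P(Z=I)·p_I = 0.06 × 0.00133011 = 7.98068e-05
  P(Z=II)·p_II = 0.45 × 0.00128057 = 0.000576258
  P(Z=III)·p_III = 0.49 × 0.0124029 = 0.00607741
Marginal: 7.98068e-05 + 0.000576258 + 0.00607741 = 0.00673348
Responsibility of Population I: 7.98068e-05 / 0.00673348 ≈ 0.012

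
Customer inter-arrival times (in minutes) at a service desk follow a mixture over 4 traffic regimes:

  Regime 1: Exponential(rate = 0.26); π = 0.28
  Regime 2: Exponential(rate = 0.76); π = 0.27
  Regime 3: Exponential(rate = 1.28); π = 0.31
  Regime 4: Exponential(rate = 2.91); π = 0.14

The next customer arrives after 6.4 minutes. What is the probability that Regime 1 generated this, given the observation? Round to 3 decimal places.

0.891

Posterior ∝ prior × likelihood, so P(k | x) ∝ P(Z=k) f_k(x); normalise over all components.
Component likelihoods at x = 6.4 minutes:
  L_1 = 0.26·e^(−0.26·6.4) = 0.26·e^(−1.6640) = 0.0492388
  L_2 = 0.76·e^(−0.76·6.4) = 0.76·e^(−4.8640) = 0.00586685
  L_3 = 1.28·e^(−1.28·6.4) = 1.28·e^(−8.1920) = 0.00035438
  L_4 = 2.91·e^(−2.91·6.4) = 2.91·e^(−18.6240) = 2.37461e-08
Prior × likelihood for each component:
  P(Z=1)·L_1 = 0.28 × 0.0492388 = 0.0137869
  P(Z=2)·L_2 = 0.27 × 0.00586685 = 0.00158405
  P(Z=3)·L_3 = 0.31 × 0.00035438 = 0.000109858
  P(Z=4)·L_4 = 0.14 × 2.37461e-08 = 3.32446e-09
Denominator: 0.0137869 + 0.00158405 + 0.000109858 + 3.32446e-09 = 0.0154808
P(Regime 1 | data) ≈ 0.891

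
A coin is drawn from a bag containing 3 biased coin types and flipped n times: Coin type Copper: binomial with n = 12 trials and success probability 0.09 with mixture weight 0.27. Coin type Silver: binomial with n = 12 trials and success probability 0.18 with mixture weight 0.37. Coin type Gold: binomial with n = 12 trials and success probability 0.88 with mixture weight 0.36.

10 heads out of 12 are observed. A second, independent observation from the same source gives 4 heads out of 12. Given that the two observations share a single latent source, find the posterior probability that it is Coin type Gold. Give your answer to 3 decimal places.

0.951

Apply Bayes' rule: the posterior for each component is proportional to its prior times its likelihood at x.
Since both observations come from the same component, the likelihood for component k is f_k(x₁)·f_k(x₂).
  f_Copper = [1.90569e-09] × [0.0152724] = 2.91044e-11
  f_Silver = [1.58452e-06] × [0.10622] = 1.68307e-07
  f_Gold = [0.264687] × [1.2764e-05] = 3.37846e-06
Weight by the priors:
  π_Copper·f_Copper = 0.27 × 2.91044e-11 = 7.85818e-12
  π_Silver·f_Silver = 0.37 × 1.68307e-07 = 6.22737e-08
  π_Gold·f_Gold = 0.36 × 3.37846e-06 = 1.21625e-06
Normaliser: 7.85818e-12 + 6.22737e-08 + 1.21625e-06 = 1.27853e-06
So the posterior for Coin type Gold is 1.21625e-06 / 1.27853e-06 ≈ 0.951.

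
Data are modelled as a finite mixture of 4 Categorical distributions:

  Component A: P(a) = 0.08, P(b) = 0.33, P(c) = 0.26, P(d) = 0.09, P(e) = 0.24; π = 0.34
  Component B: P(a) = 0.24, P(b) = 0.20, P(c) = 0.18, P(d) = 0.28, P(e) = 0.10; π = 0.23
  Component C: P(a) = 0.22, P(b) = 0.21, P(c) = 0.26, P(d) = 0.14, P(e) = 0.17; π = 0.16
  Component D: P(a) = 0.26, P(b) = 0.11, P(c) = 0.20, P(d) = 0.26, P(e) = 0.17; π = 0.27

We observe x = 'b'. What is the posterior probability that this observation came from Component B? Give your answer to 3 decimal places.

0.208

By Bayes' theorem, P(k | x) = w_k f_k(x) / Σ_j w_j f_j(x).
Evaluate each component's likelihood at the observed value:
  L_A = 0.33
  L_B = 0.2
  L_C = 0.21
  L_D = 0.11
Multiply by the mixture weights:
  w_A·L_A = 0.34 × 0.33 = 0.1122
  w_B·L_B = 0.23 × 0.2 = 0.046
  w_C·L_C = 0.16 × 0.21 = 0.0336
  w_D·L_D = 0.27 × 0.11 = 0.0297
Sum: 0.1122 + 0.046 + 0.0336 + 0.0297 = 0.2215
So the posterior for Component B is 0.046 / 0.2215 ≈ 0.208.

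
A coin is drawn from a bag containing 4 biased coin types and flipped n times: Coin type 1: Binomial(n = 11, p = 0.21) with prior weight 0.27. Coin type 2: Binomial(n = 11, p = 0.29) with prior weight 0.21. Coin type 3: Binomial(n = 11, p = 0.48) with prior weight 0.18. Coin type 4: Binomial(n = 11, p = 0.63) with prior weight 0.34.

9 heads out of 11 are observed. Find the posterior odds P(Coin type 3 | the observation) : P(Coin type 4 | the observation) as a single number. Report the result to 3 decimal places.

0.090

Since P(k|x) ∝ π_k f_k(x), the posterior odds are π_i f_i(x) / (π_j f_j(x)).
Evaluate each component's likelihood at the observed value:
  p_1 = C(11,9)·0.21^9·0.79^2 = 55·7.9428e-07·0.6241 = 2.72641e-05
  p_2 = C(11,9)·0.29^9·0.71^2 = 55·1.45071e-05·0.5041 = 0.000402218
  p_3 = C(11,9)·0.48^9·0.52^2 = 55·0.00135261·0.2704 = 0.0201159
  p_4 = C(11,9)·0.63^9·0.37^2 = 55·0.0156338·0.1369 = 0.117715
0.00362087 / 0.040023 ≈ 0.090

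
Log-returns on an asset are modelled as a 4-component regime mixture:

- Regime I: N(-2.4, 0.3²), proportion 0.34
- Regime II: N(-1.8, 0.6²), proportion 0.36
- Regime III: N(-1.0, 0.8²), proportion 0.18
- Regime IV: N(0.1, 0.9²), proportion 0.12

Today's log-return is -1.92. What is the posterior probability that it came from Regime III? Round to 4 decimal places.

The responsibility of component k is P(Z=k) f_k(x) divided by Σ_j P(Z=j) f_j(x).
Evaluate each component's likelihood at the observed value:
  L_I = (1/(0.3·√(2π)))·exp(−(-1.92−-2.4)²/(2·0.3²)) = 1.329808·exp(-1.28000) = 0.369736
  L_II = (1/(0.6·√(2π)))·exp(−(-1.92−-1.8)²/(2·0.6²)) = 0.664904·exp(-0.02000) = 0.651738
  L_III = (1/(0.8·√(2π)))·exp(−(-1.92−-1.0)²/(2·0.8²)) = 0.498678·exp(-0.66125) = 0.25742
  L_IV = (1/(0.9·√(2π)))·exp(−(-1.92−0.1)²/(2·0.9²)) = 0.443269·exp(-2.51877) = 0.0357093
Multiply by the mixture weights:
  P(Z=I)·L_I = 0.34 × 0.369736 = 0.12571
  P(Z=II)·L_II = 0.36 × 0.651738 = 0.234626
  P(Z=III)·L_III = 0.18 × 0.25742 = 0.0463357
  P(Z=IV)·L_IV = 0.12 × 0.0357093 = 0.00428512
Sum: 0.12571 + 0.234626 + 0.0463357 + 0.00428512 = 0.410957
P(Regime III | the observation) = 0.0463357 / 0.410957 ≈ 0.1128

0.1128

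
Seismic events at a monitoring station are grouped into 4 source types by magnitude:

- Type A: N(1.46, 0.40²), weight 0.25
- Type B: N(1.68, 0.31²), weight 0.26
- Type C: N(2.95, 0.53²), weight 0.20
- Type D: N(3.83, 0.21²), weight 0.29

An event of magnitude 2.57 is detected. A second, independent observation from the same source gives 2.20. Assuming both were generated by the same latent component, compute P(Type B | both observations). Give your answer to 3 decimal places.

P(component k | x) = w_k·f_k(x) / marginal(x), where marginal(x) = Σ_j w_j·f_j(x).
Since both observations come from the same component, the likelihood for component k is f_k(x₁)·f_k(x₂).
  f_A = [0.0212168] × [0.180162] = 0.00382247
  f_B = [0.0208796] × [0.315176] = 0.00658075
  f_C = [0.582113] × [0.276566] = 0.160993
  f_D = [2.89328e-08] × [1.57103e-13] = 4.54543e-21
Multiply by the mixture weights:
  w_A·f_A = 0.25 × 0.00382247 = 0.000955618
  w_B·f_B = 0.26 × 0.00658075 = 0.00171099
  w_C·f_C = 0.20 × 0.160993 = 0.0321985
  w_D·f_D = 0.29 × 4.54543e-21 = 1.31818e-21
Marginal: 0.000955618 + 0.00171099 + 0.0321985 + 1.31818e-21 = 0.0348651
So the posterior for Type B is 0.00171099 / 0.0348651 ≈ 0.049.

0.049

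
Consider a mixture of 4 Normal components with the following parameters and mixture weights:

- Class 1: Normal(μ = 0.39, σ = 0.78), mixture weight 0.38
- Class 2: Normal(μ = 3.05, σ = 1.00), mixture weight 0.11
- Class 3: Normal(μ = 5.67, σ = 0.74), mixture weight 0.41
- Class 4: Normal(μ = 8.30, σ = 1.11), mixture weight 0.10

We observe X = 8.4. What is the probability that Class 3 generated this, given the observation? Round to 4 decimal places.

0.0068

The responsibility of component k is w_k f_k(x) divided by Σ_j w_j f_j(x).
Component likelihoods at x = 8.4:
  f_1 = (1/(0.78·√(2π)))·exp(−(8.4−0.39)²/(2·0.78²)) = 0.511464·exp(-52.72855) = 6.44313e-24
  f_2 = (1/(1.00·√(2π)))·exp(−(8.4−3.05)²/(2·1.00²)) = 0.398942·exp(-14.31125) = 2.43004e-07
  f_3 = (1/(0.74·√(2π)))·exp(−(8.4−5.67)²/(2·0.74²)) = 0.539111·exp(-6.80506) = 0.000597419
  f_4 = (1/(1.11·√(2π)))·exp(−(8.4−8.30)²/(2·1.11²)) = 0.359407·exp(-0.00406) = 0.357952
Unnormalised posteriors:
  w_1·f_1 = 0.38 × 6.44313e-24 = 2.44839e-24
  w_2·f_2 = 0.11 × 2.43004e-07 = 2.67304e-08
  w_3·f_3 = 0.41 × 0.000597419 = 0.000244942
  w_4·f_4 = 0.10 × 0.357952 = 0.0357952
Evidence: 2.44839e-24 + 2.67304e-08 + 0.000244942 + 0.0357952 = 0.0360402
So the posterior for Class 3 is 0.000244942 / 0.0360402 ≈ 0.0068.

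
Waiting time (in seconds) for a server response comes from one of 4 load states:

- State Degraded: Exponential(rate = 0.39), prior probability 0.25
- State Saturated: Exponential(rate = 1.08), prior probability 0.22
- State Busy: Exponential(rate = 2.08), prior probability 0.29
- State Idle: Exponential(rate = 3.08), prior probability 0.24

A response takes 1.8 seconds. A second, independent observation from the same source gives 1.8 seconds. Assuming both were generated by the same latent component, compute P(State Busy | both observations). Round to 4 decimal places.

0.0458

Apply Bayes' rule: the posterior for each component is proportional to its prior times its likelihood at x.
Since both observations come from the same component, the likelihood for component k is f_k(x₁)·f_k(x₂).
  p_Degraded = [0.39·e^(−0.39·1.8) = 0.39·e^(−0.7020) = 0.193281] × [0.193281] = 0.0373577
  p_Saturated = [1.08·e^(−1.08·1.8) = 1.08·e^(−1.9440) = 0.154581] × [0.154581] = 0.0238952
  p_Busy = [2.08·e^(−2.08·1.8) = 2.08·e^(−3.7440) = 0.0492113] × [0.0492113] = 0.00242175
  p_Idle = [3.08·e^(−3.08·1.8) = 3.08·e^(−5.5440) = 0.0120454] × [0.0120454] = 0.000145092
Weight by the priors:
  π_Degraded·p_Degraded = 0.25 × 0.0373577 = 0.00933942
  π_Saturated·p_Saturated = 0.22 × 0.0238952 = 0.00525694
  π_Busy·p_Busy = 0.29 × 0.00242175 = 0.000702308
  π_Idle·p_Idle = 0.24 × 0.000145092 = 3.48221e-05
Sum: 0.00933942 + 0.00525694 + 0.000702308 + 3.48221e-05 = 0.0153335
P(State Busy | x) ≈ 0.0458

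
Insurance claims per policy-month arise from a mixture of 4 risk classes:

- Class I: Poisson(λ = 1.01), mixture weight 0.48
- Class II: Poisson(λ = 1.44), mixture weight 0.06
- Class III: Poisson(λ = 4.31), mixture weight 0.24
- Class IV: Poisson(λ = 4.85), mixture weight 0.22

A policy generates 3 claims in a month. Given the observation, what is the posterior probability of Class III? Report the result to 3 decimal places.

P(component k | x) = P(Z=k)·f_k(x) / marginal(x), where marginal(x) = Σ_j P(Z=j)·f_j(x).
Evaluate each component's likelihood at the observed value:
  p_I = 0.0625425
  p_II = 0.11791
  p_III = 0.179255
  p_IV = 0.148849
Weight by the priors:
  P(Z=I)·p_I = 0.48 × 0.0625425 = 0.0300204
  P(Z=II)·p_II = 0.06 × 0.11791 = 0.00707462
  P(Z=III)·p_III = 0.24 × 0.179255 = 0.0430212
  P(Z=IV)·p_IV = 0.22 × 0.148849 = 0.0327468
Denominator: 0.0300204 + 0.00707462 + 0.0430212 + 0.0327468 = 0.112863
Responsibility of Class III: 0.0430212 / 0.112863 ≈ 0.381

0.381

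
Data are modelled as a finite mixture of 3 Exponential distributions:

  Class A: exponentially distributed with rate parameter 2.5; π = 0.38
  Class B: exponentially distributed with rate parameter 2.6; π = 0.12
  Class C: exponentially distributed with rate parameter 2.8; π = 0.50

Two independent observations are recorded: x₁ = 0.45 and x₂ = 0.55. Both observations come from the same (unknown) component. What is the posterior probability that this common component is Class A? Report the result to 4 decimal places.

0.3950

The responsibility of component k is π_k f_k(x) divided by Σ_j π_j f_j(x).
Since both observations come from the same component, the likelihood for component k is f_k(x₁)·f_k(x₂).
  L_A = [2.5·e^(−2.5·0.45) = 2.5·e^(−1.1250) = 0.811631] × [0.632099] = 0.513031
  L_B = [2.6·e^(−2.6·0.45) = 2.6·e^(−1.1700) = 0.806954] × [0.622203] = 0.502089
  L_C = [2.8·e^(−2.8·0.45) = 2.8·e^(−1.2600) = 0.794231] × [0.600267] = 0.476751
Multiply by the mixture weights:
  π_A·L_A = 0.38 × 0.513031 = 0.194952
  π_B·L_B = 0.12 × 0.502089 = 0.0602507
  π_C·L_C = 0.50 × 0.476751 = 0.238375
Denominator: 0.194952 + 0.0602507 + 0.238375 = 0.493578
P(Class A | data) = 0.194952 / 0.493578 ≈ 0.3950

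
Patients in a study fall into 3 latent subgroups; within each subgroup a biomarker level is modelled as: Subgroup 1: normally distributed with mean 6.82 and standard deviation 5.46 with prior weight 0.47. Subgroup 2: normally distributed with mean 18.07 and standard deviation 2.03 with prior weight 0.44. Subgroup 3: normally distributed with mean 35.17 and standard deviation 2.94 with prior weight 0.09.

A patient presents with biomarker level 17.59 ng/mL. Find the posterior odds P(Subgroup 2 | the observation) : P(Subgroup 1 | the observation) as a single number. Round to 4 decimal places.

The posterior odds equal the prior odds times the likelihood ratio: (w_i/w_j)·(f_i(x)/f_j(x)).
Evaluate each component's likelihood at the observed value:
  L_1 = (1/(5.46·√(2π)))·exp(−(17.59−6.82)²/(2·5.46²)) = 0.073066·exp(-1.94543) = 0.010443
  L_2 = (1/(2.03·√(2π)))·exp(−(17.59−18.07)²/(2·2.03²)) = 0.196523·exp(-0.02796) = 0.191106
  L_3 = (1/(2.94·√(2π)))·exp(−(17.59−35.17)²/(2·2.94²)) = 0.135695·exp(-17.87776) = 2.33534e-09
0.0840864 / 0.00490823 ≈ 17.1317

17.1317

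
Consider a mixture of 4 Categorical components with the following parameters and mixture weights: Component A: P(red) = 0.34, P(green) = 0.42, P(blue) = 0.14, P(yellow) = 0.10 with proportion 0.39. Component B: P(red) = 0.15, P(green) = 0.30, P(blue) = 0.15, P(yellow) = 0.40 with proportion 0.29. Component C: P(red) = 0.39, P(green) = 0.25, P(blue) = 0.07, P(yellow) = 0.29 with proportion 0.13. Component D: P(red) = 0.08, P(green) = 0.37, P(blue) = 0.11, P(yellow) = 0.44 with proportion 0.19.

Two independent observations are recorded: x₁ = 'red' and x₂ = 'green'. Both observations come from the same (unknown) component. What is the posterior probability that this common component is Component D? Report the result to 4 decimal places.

Posterior ∝ prior × likelihood, so P(k | x) ∝ w_k f_k(x); normalise over all components.
Since both observations come from the same component, the likelihood for component k is f_k(x₁)·f_k(x₂).
  f_A = [P(red | comp) = 0.34] × [0.42] = 0.1428
  f_B = [P(red | comp) = 0.15] × [0.3] = 0.045
  f_C = [P(red | comp) = 0.39] × [0.25] = 0.0975
  f_D = [P(red | comp) = 0.08] × [0.37] = 0.0296
Weight by the priors:
  w_A·f_A = 0.39 × 0.1428 = 0.055692
  w_B·f_B = 0.29 × 0.045 = 0.01305
  w_C·f_C = 0.13 × 0.0975 = 0.012675
  w_D·f_D = 0.19 × 0.0296 = 0.005624
Evidence: 0.055692 + 0.01305 + 0.012675 + 0.005624 = 0.087041
Responsibility of Component D: 0.005624 / 0.087041 ≈ 0.0646

0.0646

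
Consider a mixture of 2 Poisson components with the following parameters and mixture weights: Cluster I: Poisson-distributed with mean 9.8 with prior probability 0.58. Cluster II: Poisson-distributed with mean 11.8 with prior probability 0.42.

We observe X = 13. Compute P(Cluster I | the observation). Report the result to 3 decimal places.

0.477

P(component k | x) = π_k·f_k(x) / marginal(x), where marginal(x) = Σ_j π_j·f_j(x).
Evaluate each component's likelihood at the observed value:
  L_I = e^(−9.8)·9.8^13/13! = 0.0684814
  L_II = e^(−11.8)·11.8^13/13! = 0.103636
Weight by the priors:
  π_I·L_I = 0.58 × 0.0684814 = 0.0397192
  π_II·L_II = 0.42 × 0.103636 = 0.0435271
Evidence: 0.0397192 + 0.0435271 = 0.0832464
P(Cluster I | data) = 0.0397192 / 0.0832464 ≈ 0.477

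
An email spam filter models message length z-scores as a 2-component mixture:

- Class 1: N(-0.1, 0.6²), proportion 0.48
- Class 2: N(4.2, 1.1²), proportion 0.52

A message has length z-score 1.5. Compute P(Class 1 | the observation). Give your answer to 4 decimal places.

Posterior ∝ prior × likelihood, so P(k | x) ∝ π_k f_k(x); normalise over all components.
Component likelihoods at x = 1.5:
  L_1 = (1/(0.6·√(2π)))·exp(−(1.5−-0.1)²/(2·0.6²)) = 0.664904·exp(-3.55556) = 0.0189933
  L_2 = (1/(1.1·√(2π)))·exp(−(1.5−4.2)²/(2·1.1²)) = 0.362675·exp(-3.01240) = 0.0178341
Prior × likelihood for each component:
  π_1·L_1 = 0.48 × 0.0189933 = 0.00911679
  π_2·L_2 = 0.52 × 0.0178341 = 0.00927371
Marginal: 0.00911679 + 0.00927371 = 0.0183905
P(Class 1 | the observation) ≈ 0.4957

0.4957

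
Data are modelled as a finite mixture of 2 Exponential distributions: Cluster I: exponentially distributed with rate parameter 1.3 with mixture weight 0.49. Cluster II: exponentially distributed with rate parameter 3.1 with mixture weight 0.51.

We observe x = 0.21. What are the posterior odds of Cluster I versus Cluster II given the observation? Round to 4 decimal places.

Since P(k|x) ∝ P(Z=k) f_k(x), the posterior odds are P(Z=i) f_i(x) / (P(Z=j) f_j(x)).
Evaluate each component's likelihood at the observed value:
  p_I = 0.989421
  p_II = 1.61672
Posterior odds = (P(Z=I)·p_I) / (P(Z=II)·p_II) = (0.49·0.989421) / (0.51·1.61672) = 0.484816 / 0.824529 ≈ 0.5880

0.5880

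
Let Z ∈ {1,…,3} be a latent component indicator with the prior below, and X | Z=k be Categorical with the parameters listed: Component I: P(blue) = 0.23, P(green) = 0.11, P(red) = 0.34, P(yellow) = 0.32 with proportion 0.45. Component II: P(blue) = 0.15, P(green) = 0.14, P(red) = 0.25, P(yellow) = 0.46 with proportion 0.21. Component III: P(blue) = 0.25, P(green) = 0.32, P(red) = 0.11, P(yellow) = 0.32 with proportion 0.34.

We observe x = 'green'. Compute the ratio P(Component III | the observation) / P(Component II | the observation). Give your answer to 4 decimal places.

3.7007

Only the two components matter; the odds are (π_i f_i(x)) / (π_j f_j(x)).
Categorical probabilities:
  L_I = P(green | comp) = 0.11
  L_II = P(green | comp) = 0.14
  L_III = P(green | comp) = 0.32
Odds = (0.34/0.21) × (0.32/0.14) = 1.61905 × 2.28571 ≈ 3.7007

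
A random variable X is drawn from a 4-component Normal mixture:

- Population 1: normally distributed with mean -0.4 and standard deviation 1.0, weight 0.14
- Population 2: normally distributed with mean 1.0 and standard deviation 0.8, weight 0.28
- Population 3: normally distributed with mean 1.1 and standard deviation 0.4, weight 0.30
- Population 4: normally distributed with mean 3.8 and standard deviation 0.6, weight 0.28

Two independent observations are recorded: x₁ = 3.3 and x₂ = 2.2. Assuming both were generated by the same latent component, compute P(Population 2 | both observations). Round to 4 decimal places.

0.1267

The responsibility of component k is w_k f_k(x) divided by Σ_j w_j f_j(x).
Since both observations come from the same component, the likelihood for component k is f_k(x₁)·f_k(x₂).
  p_1 = [0.00042478] × [0.013583] = 5.76978e-06
  p_2 = [0.00799765] × [0.161897] = 0.0012948
  p_3 = [2.69244e-07] × [0.0227339] = 6.12097e-09
  p_4 = [0.469853] × [0.0189933] = 0.00892407
Prior × likelihood for each component:
  w_1·p_1 = 0.14 × 5.76978e-06 = 8.07769e-07
  w_2·p_2 = 0.28 × 0.0012948 = 0.000362543
  w_3·p_3 = 0.30 × 6.12097e-09 = 1.83629e-09
  w_4·p_4 = 0.28 × 0.00892407 = 0.00249874
Denominator: 8.07769e-07 + 0.000362543 + 1.83629e-09 + 0.00249874 = 0.00286209
Responsibility of Population 2: 0.000362543 / 0.00286209 ≈ 0.1267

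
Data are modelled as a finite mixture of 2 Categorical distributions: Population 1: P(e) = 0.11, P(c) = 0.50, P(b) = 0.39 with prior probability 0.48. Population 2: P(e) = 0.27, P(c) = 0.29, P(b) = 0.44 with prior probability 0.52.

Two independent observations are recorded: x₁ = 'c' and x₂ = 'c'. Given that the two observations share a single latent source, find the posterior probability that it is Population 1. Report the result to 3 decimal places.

Apply Bayes' rule: the posterior for each component is proportional to its prior times its likelihood at x.
Since both observations come from the same component, the likelihood for component k is f_k(x₁)·f_k(x₂).
  f_1 = [P(c | comp) = 0.50] × [0.5] = 0.25
  f_2 = [P(c | comp) = 0.29] × [0.29] = 0.0841
Multiply by the mixture weights:
  π_1·f_1 = 0.48 × 0.25 = 0.12
  π_2·f_2 = 0.52 × 0.0841 = 0.043732
Evidence: 0.12 + 0.043732 = 0.163732
So the posterior for Population 1 is 0.12 / 0.163732 ≈ 0.733.

0.733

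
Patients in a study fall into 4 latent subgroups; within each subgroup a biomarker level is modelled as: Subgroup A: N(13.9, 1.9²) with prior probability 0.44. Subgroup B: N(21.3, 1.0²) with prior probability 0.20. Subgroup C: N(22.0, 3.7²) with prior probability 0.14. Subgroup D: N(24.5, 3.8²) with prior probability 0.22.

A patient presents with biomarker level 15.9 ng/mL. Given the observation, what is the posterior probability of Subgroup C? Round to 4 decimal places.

The responsibility of component k is π_k f_k(x) divided by Σ_j π_j f_j(x).
Evaluate each component's likelihood at the observed value:
  p_A = 0.120656
  p_B = 1.85736e-07
  p_C = 0.0277008
  p_D = 0.00810818
Prior × likelihood for each component:
  π_A·p_A = 0.44 × 0.120656 = 0.0530888
  π_B·p_B = 0.20 × 1.85736e-07 = 3.71472e-08
  π_C·p_C = 0.14 × 0.0277008 = 0.00387812
  π_D·p_D = 0.22 × 0.00810818 = 0.0017838
Sum: 0.0530888 + 3.71472e-08 + 0.00387812 + 0.0017838 = 0.0587507
P(Subgroup C | x) ≈ 0.0660

0.0660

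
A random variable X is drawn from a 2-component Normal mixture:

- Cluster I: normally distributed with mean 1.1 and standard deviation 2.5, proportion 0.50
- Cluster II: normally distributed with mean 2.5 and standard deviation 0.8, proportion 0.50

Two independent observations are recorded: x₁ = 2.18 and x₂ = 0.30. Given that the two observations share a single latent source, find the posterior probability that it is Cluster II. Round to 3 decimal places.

By Bayes' theorem, P(k | x) = P(Z=k) f_k(x) / Σ_j P(Z=j) f_j(x).
Since both observations come from the same component, the likelihood for component k is f_k(x₁)·f_k(x₂).
  p_I = [(1/(2.5·√(2π)))·exp(−(2.18−1.1)²/(2·2.5²)) = 0.159577·exp(-0.09331) = 0.14536] × [0.151612] = 0.0220384
  p_II = [(1/(0.8·√(2π)))·exp(−(2.18−2.5)²/(2·0.8²)) = 0.498678·exp(-0.08000) = 0.460338] × [0.011367] = 0.00523264
Multiply by the mixture weights:
  P(Z=I)·p_I = 0.50 × 0.0220384 = 0.0110192
  P(Z=II)·p_II = 0.50 × 0.00523264 = 0.00261632
Evidence: 0.0110192 + 0.00261632 = 0.0136355
P(Cluster II | x) = 0.00261632 / 0.0136355 ≈ 0.192

0.192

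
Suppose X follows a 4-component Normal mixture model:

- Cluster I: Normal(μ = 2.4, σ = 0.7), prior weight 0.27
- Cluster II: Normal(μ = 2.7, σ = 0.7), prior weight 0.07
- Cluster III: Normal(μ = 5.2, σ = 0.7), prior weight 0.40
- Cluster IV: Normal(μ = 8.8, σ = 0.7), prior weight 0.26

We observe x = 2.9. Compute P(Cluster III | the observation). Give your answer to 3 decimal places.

0.007

By Bayes' theorem, P(k | x) = π_k f_k(x) / Σ_j π_j f_j(x).
Evaluate each component's likelihood at the observed value:
  p_I = (1/(0.7·√(2π)))·exp(−(2.9−2.4)²/(2·0.7²)) = 0.569918·exp(-0.25510) = 0.441593
  p_II = (1/(0.7·√(2π)))·exp(−(2.9−2.7)²/(2·0.7²)) = 0.569918·exp(-0.04082) = 0.547124
  p_III = (1/(0.7·√(2π)))·exp(−(2.9−5.2)²/(2·0.7²)) = 0.569918·exp(-5.39796) = 0.00257934
  p_IV = (1/(0.7·√(2π)))·exp(−(2.9−8.8)²/(2·0.7²)) = 0.569918·exp(-35.52041) = 2.13548e-16
Weight by the priors:
  π_I·p_I = 0.27 × 0.441593 = 0.11923
  π_II·p_II = 0.07 × 0.547124 = 0.0382987
  π_III·p_III = 0.40 × 0.00257934 = 0.00103173
  π_IV·p_IV = 0.26 × 2.13548e-16 = 5.55224e-17
Evidence: 0.11923 + 0.0382987 + 0.00103173 + 5.55224e-17 = 0.158561
Responsibility of Cluster III: 0.00103173 / 0.158561 ≈ 0.007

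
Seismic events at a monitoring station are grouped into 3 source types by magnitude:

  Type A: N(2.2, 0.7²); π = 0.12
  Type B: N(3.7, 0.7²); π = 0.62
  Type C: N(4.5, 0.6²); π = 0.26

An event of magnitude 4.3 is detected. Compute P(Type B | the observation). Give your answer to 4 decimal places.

P(component k | x) = π_k·f_k(x) / marginal(x), where marginal(x) = Σ_j π_j·f_j(x).
Evaluate each component's likelihood at the observed value:
  f_A = 0.00633121
  f_B = 0.394707
  f_C = 0.628972
Prior × likelihood for each component:
  π_A·f_A = 0.12 × 0.00633121 = 0.000759745
  π_B·f_B = 0.62 × 0.394707 = 0.244719
  π_C·f_C = 0.26 × 0.628972 = 0.163533
Denominator: 0.000759745 + 0.244719 + 0.163533 = 0.409011
Responsibility of Type B: 0.244719 / 0.409011 ≈ 0.5983

0.5983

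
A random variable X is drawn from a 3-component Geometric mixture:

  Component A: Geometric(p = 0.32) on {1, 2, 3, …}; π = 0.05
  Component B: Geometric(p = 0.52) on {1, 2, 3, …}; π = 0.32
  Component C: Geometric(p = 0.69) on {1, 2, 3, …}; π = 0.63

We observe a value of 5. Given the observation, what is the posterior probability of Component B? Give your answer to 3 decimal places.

By Bayes' theorem, P(k | x) = π_k f_k(x) / Σ_j π_j f_j(x).
Geometric probabilities:
  L_A = 0.32·(1−0.32)^4 = 0.32·0.213814 = 0.0684204
  L_B = 0.52·(1−0.52)^4 = 0.52·0.0530842 = 0.0276038
  L_C = 0.69·(1−0.69)^4 = 0.69·0.00923521 = 0.00637229
Unnormalised posteriors:
  π_A·L_A = 0.05 × 0.0684204 = 0.00342102
  π_B·L_B = 0.32 × 0.0276038 = 0.0088332
  π_C·L_C = 0.63 × 0.00637229 = 0.00401455
Normaliser: 0.00342102 + 0.0088332 + 0.00401455 = 0.0162688
P(Component B | the observation) = 0.0088332 / 0.0162688 ≈ 0.543

0.543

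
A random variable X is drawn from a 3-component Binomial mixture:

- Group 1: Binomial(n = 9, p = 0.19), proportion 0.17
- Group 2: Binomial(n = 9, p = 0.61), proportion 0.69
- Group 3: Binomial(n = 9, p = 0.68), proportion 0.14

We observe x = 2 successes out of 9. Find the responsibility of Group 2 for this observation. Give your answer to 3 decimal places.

0.198

P(component k | x) = P(Z=k)·f_k(x) / marginal(x), where marginal(x) = Σ_j P(Z=j)·f_j(x).
Evaluate each component's likelihood at the observed value:
  f_1 = C(9,2)·0.19^2·0.81^7 = 36·0.0361·0.228768 = 0.297307
  f_2 = C(9,2)·0.61^2·0.39^7 = 36·0.3721·0.00137231 = 0.0183829
  f_3 = C(9,2)·0.68^2·0.32^7 = 36·0.4624·0.000343597 = 0.00571966
Unnormalised posteriors:
  P(Z=1)·f_1 = 0.17 × 0.297307 = 0.0505422
  P(Z=2)·f_2 = 0.69 × 0.0183829 = 0.0126842
  P(Z=3)·f_3 = 0.14 × 0.00571966 = 0.000800752
Marginal: 0.0505422 + 0.0126842 + 0.000800752 = 0.0640271
P(Group 2 | the observation) ≈ 0.198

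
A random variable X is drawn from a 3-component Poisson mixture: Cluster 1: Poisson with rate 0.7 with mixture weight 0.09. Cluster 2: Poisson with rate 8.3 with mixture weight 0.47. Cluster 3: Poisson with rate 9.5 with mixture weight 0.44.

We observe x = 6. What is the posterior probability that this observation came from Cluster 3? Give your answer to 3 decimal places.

By Bayes' theorem, P(k | x) = π_k f_k(x) / Σ_j π_j f_j(x).
Evaluate each component's likelihood at the observed value:
  p_1 = e^(−0.7)·0.7^6/6! = 8.11427e-05
  p_2 = e^(−8.3)·8.3^6/6! = 0.112847
  p_3 = e^(−9.5)·9.5^6/6! = 0.0764208
Multiply by the mixture weights:
  π_1·p_1 = 0.09 × 8.11427e-05 = 7.30285e-06
  π_2·p_2 = 0.47 × 0.112847 = 0.0530383
  π_3·p_3 = 0.44 × 0.0764208 = 0.0336252
Sum: 7.30285e-06 + 0.0530383 + 0.0336252 = 0.0866708
So the posterior for Cluster 3 is 0.0336252 / 0.0866708 ≈ 0.388.

0.388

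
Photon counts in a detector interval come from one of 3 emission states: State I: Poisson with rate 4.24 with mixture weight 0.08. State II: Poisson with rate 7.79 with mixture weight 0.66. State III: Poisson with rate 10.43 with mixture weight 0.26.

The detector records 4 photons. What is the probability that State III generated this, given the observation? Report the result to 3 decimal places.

P(component k | x) = π_k·f_k(x) / marginal(x), where marginal(x) = Σ_j π_j·f_j(x).
Poisson probabilities:
  L_I = 0.194019
  L_II = 0.0635016
  L_III = 0.0145625
Prior × likelihood for each component:
  π_I·L_I = 0.08 × 0.194019 = 0.0155215
  π_II·L_II = 0.66 × 0.0635016 = 0.041911
  π_III·L_III = 0.26 × 0.0145625 = 0.00378624
Evidence: 0.0155215 + 0.041911 + 0.00378624 = 0.0612188
So the posterior for State III is 0.00378624 / 0.0612188 ≈ 0.062.

0.062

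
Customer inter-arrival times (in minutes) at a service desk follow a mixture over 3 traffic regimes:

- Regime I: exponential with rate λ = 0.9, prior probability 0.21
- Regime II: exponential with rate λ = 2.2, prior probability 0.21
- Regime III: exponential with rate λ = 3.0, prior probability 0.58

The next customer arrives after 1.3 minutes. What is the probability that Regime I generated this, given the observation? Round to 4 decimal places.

0.4875

P(component k | x) = w_k·f_k(x) / marginal(x), where marginal(x) = Σ_j w_j·f_j(x).
Exponential densities:
  f_I = 0.27933
  f_II = 0.125991
  f_III = 0.0607257
Weight by the priors:
  w_I·f_I = 0.21 × 0.27933 = 0.0586594
  w_II·f_II = 0.21 × 0.125991 = 0.0264582
  w_III·f_III = 0.58 × 0.0607257 = 0.0352209
Normaliser: 0.0586594 + 0.0264582 + 0.0352209 = 0.120338
Responsibility of Regime I: 0.0586594 / 0.120338 ≈ 0.4875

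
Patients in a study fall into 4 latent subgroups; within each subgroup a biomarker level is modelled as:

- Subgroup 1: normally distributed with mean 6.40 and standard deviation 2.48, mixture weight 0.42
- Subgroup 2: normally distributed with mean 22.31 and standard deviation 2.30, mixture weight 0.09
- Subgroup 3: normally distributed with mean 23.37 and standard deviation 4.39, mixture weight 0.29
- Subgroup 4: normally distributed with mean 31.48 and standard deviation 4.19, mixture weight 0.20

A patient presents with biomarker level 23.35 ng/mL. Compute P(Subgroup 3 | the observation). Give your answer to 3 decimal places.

P(component k | x) = π_k·f_k(x) / marginal(x), where marginal(x) = Σ_j π_j·f_j(x).
Component likelihoods at x = 23.35 ng/mL:
  f_1 = (1/(2.48·√(2π)))·exp(−(23.35−6.40)²/(2·2.48²)) = 0.160864·exp(-23.35641) = 1.15584e-11
  f_2 = (1/(2.30·√(2π)))·exp(−(23.35−22.31)²/(2·2.30²)) = 0.173453·exp(-0.10223) = 0.156597
  f_3 = (1/(4.39·√(2π)))·exp(−(23.35−23.37)²/(2·4.39²)) = 0.090875·exp(-0.00001) = 0.0908743
  f_4 = (1/(4.19·√(2π)))·exp(−(23.35−31.48)²/(2·4.19²)) = 0.095213·exp(-1.88245) = 0.014493
Multiply by the mixture weights:
  π_1·f_1 = 0.42 × 1.15584e-11 = 4.85455e-12
  π_2·f_2 = 0.09 × 0.156597 = 0.0140937
  π_3·f_3 = 0.29 × 0.0908743 = 0.0263535
  π_4·f_4 = 0.20 × 0.014493 = 0.00289861
Sum: 4.85455e-12 + 0.0140937 + 0.0263535 + 0.00289861 = 0.0433459
P(Subgroup 3 | 23.35 ng/mL) = 0.0263535 / 0.0433459 ≈ 0.608

0.608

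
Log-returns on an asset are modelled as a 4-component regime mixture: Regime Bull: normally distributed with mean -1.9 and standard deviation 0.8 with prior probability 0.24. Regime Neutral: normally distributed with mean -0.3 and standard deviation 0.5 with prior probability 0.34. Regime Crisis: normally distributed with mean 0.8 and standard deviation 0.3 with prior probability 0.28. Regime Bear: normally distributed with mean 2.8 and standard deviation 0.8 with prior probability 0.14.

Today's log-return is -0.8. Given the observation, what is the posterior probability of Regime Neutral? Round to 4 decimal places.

By Bayes' theorem, P(k | x) = π_k f_k(x) / Σ_j π_j f_j(x).
Evaluate each component's likelihood at the observed value:
  L_Bull = (1/(0.8·√(2π)))·exp(−(-0.8−-1.9)²/(2·0.8²)) = 0.498678·exp(-0.94531) = 0.193765
  L_Neutral = (1/(0.5·√(2π)))·exp(−(-0.8−-0.3)²/(2·0.5²)) = 0.797885·exp(-0.50000) = 0.483941
  L_Crisis = (1/(0.3·√(2π)))·exp(−(-0.8−0.8)²/(2·0.3²)) = 1.329808·exp(-14.22222) = 8.85434e-07
  L_Bear = (1/(0.8·√(2π)))·exp(−(-0.8−2.8)²/(2·0.8²)) = 0.498678·exp(-10.12500) = 1.99797e-05
Prior × likelihood for each component:
  π_Bull·L_Bull = 0.24 × 0.193765 = 0.0465037
  π_Neutral·L_Neutral = 0.34 × 0.483941 = 0.16454
  π_Crisis·L_Crisis = 0.28 × 8.85434e-07 = 2.47922e-07
  π_Bear·L_Bear = 0.14 × 1.99797e-05 = 2.79715e-06
Marginal: 0.0465037 + 0.16454 + 2.47922e-07 + 2.79715e-06 = 0.211047
Responsibility of Regime Neutral: 0.16454 / 0.211047 ≈ 0.7796

0.7796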